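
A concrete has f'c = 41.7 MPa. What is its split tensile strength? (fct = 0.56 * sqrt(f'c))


fct = 0.56 * sqrt(41.7)
= 0.56 * 6.458
= 3.616 MPa

3.616


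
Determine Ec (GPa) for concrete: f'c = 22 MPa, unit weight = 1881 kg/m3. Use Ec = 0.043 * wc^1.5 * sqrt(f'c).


Ec = 0.043 * 1881^1.5 * sqrt(22) / 1000
= 16.45 GPa

16.45


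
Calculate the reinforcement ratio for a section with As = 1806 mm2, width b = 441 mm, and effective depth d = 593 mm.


rho = As / (b * d)
= 1806 / (441 * 593)
= 0.0069

0.0069


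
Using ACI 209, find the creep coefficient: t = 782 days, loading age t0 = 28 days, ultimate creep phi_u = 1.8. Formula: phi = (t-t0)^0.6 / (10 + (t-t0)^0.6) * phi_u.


dt = 782 - 28 = 754
phi = 754^0.6 / (10 + 754^0.6) * 1.8
= 1.515

1.515


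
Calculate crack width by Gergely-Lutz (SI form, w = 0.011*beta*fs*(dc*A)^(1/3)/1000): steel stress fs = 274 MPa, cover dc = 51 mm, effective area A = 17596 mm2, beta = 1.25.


w = 0.011 * beta * fs * (dc * A)^(1/3) / 1000
= 0.011 * 1.25 * 274 * (51 * 17596)^(1/3) / 1000
= 0.363 mm

0.363


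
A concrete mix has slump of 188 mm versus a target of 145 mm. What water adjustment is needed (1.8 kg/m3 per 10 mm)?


Difference = 145 - 188 = -43 mm
Water adjustment = -43 * 1.8 / 10 = -7.7 kg/m3

-7.7


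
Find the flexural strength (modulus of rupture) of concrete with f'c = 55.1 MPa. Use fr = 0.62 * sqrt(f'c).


fr = 0.62 * sqrt(55.1)
= 4.602 MPa

4.602


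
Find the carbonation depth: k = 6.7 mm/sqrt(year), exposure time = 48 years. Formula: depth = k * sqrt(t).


depth = k * sqrt(t)
= 6.7 * sqrt(48)
= 46.42 mm

46.42


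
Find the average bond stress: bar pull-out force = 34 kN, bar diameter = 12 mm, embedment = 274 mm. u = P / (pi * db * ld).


u = P / (pi * db * ld)
= 34 * 1000 / (pi * 12 * 274)
= 3.292 MPa

3.292


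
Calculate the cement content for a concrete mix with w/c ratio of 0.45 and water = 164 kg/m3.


Cement = water / (w/c)
= 164 / 0.45
= 364.4 kg/m3

364.4


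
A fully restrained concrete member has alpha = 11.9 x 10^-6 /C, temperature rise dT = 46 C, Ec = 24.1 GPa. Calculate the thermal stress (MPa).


sigma = alpha * dT * Ec
= 11.9e-6 * 46 * 24.1 * 1000
= 13.192 MPa

13.192


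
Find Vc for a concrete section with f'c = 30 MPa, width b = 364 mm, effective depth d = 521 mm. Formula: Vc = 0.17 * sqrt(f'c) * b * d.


Vc = 0.17 * sqrt(30) * 364 * 521 / 1000
= 176.58 kN

176.58


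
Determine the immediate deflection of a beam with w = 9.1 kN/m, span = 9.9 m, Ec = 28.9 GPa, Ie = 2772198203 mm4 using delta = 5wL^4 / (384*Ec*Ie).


Convert: L = 9.9 m = 9900 mm, Ec = 28.9 GPa = 28900 MPa
delta = 5 * 9.1 * 9900^4 / (384 * 28900 * 2772198203)
= 14.21 mm

14.21


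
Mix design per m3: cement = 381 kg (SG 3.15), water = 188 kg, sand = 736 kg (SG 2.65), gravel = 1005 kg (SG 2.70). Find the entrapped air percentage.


Vol cement = 381 / (3.15 * 1000) = 0.120952 m3
Vol water = 188 / 1000 = 0.188 m3
Vol sand = 736 / (2.65 * 1000) = 0.277736 m3
Vol gravel = 1005 / (2.70 * 1000) = 0.372222 m3
Total solid + water volume = 0.95891 m3
Air = (1 - 0.95891) * 100 = 4.11%

4.11


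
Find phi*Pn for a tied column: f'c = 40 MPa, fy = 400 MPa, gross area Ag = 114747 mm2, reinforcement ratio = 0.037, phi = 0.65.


Ast = rho * Ag = 0.037 * 114747 = 4245.639 mm2
phi*Pn = 0.65 * 0.80 * (0.85 * 40 * (114747 - 4245.639) + 400 * 4245.639) / 1000
= 2836.76 kN

2836.76


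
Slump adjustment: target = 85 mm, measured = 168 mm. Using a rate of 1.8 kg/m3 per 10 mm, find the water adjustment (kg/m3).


Difference = 85 - 168 = -83 mm
Water adjustment = -83 * 1.8 / 10 = -14.9 kg/m3

-14.9


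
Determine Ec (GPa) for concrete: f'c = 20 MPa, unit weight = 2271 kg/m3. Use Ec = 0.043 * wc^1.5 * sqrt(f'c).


Ec = 0.043 * 2271^1.5 * sqrt(20) / 1000
= 20.81 GPa

20.81


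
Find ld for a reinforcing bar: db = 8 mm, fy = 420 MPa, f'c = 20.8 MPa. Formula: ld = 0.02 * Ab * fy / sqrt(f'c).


Ab = pi * 8^2 / 4 = 50.265 mm2
ld = 0.02 * 50.265 * 420 / sqrt(20.8)
= 92.6 mm

92.6


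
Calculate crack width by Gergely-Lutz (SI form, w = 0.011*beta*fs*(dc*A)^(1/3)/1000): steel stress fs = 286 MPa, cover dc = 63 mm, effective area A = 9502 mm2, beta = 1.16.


w = 0.011 * beta * fs * (dc * A)^(1/3) / 1000
= 0.011 * 1.16 * 286 * (63 * 9502)^(1/3) / 1000
= 0.308 mm

0.308


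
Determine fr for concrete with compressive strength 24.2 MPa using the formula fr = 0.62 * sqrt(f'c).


fr = 0.62 * sqrt(24.2)
= 3.05 MPa

3.05


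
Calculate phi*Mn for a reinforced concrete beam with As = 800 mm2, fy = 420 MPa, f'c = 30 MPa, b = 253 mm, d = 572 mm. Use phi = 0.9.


a = As * fy / (0.85 * f'c * b)
= 800 * 420 / (0.85 * 30 * 253)
= 52.0809 mm
Mn = As * fy * (d - a/2) / 10^6
= 183.4424 kN-m
phi*Mn = 0.9 * 183.4424 = 165.1 kN-m

165.1


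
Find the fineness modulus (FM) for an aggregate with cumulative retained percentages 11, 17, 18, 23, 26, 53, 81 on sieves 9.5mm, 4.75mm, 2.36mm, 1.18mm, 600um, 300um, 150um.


FM = sum(cumulative % retained) / 100
= 229 / 100
= 2.29

2.29


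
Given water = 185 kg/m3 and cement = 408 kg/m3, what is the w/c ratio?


w/c = water / cement
w/c = 185 / 408 = 0.453

0.453


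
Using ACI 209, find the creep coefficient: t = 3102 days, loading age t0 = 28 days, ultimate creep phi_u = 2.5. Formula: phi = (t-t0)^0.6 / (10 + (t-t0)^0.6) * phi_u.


dt = 3102 - 28 = 3074
phi = 3074^0.6 / (10 + 3074^0.6) * 2.5
= 2.313

2.313


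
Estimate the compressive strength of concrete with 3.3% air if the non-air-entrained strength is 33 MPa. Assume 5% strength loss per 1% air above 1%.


Strength loss = (3.3 - 1) * 5 = 11.5%
f'c = 33 * (1 - 11.5/100)
= 29.21 MPa

29.21


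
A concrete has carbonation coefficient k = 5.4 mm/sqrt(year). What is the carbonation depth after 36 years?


depth = k * sqrt(t)
= 5.4 * sqrt(36)
= 32.4 mm

32.4


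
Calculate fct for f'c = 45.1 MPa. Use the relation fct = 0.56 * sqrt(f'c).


fct = 0.56 * sqrt(45.1)
= 0.56 * 6.716
= 3.761 MPa

3.761


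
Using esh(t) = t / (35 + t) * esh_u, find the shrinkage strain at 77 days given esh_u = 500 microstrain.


esh(77) = 77 / (35 + 77) * 500
= 77 / 112 * 500
= 343.8 microstrain

343.8


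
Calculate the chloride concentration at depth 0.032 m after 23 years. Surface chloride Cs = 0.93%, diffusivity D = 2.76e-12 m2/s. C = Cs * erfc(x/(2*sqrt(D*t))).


t_seconds = 23 * 365.25 * 24 * 3600 = 725824800.0 s
arg = 0.032 / (2 * sqrt(2.76e-12 * 725824800.0))
= 0.3575
erfc(0.3575) = 0.6132
C = 0.93 * 0.6132 = 0.5703%

0.5703


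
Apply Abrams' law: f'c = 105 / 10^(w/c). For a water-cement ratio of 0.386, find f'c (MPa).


f'c = 105 / 10^0.386
= 105 / 2.432
= 43.17 MPa

43.17


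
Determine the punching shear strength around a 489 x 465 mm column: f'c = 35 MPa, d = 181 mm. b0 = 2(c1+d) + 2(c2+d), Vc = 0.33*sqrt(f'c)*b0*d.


b0 = 2*(489 + 181) + 2*(465 + 181) = 2632 mm
Vc = 0.33 * sqrt(35) * 2632 * 181 / 1000
= 930.06 kN

930.06


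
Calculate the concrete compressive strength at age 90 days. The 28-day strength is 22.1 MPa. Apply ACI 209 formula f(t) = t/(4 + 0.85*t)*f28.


f(90) = 90 / (4 + 0.85 * 90) * 22.1
= 90 / 80.5 * 22.1
= 24.71 MPa

24.71


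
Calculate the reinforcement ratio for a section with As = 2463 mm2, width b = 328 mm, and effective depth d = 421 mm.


rho = As / (b * d)
= 2463 / (328 * 421)
= 0.0178

0.0178


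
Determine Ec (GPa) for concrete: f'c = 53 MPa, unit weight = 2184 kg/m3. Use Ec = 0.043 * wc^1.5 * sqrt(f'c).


Ec = 0.043 * 2184^1.5 * sqrt(53) / 1000
= 31.95 GPa

31.95


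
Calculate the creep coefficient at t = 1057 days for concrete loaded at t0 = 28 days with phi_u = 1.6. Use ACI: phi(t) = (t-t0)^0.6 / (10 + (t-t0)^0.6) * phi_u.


dt = 1057 - 28 = 1029
phi = 1029^0.6 / (10 + 1029^0.6) * 1.6
= 1.384

1.384


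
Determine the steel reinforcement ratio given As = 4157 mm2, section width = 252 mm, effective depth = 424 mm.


rho = As / (b * d)
= 4157 / (252 * 424)
= 0.0389

0.0389


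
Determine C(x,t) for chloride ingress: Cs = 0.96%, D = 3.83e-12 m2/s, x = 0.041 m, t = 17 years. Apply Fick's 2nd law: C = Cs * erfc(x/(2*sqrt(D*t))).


t_seconds = 17 * 365.25 * 24 * 3600 = 536479200.0 s
arg = 0.041 / (2 * sqrt(3.83e-12 * 536479200.0))
= 0.4522
erfc(0.4522) = 0.5224
C = 0.96 * 0.5224 = 0.5015%

0.5015


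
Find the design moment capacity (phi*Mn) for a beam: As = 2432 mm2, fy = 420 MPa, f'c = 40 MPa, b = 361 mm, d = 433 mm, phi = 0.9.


a = As * fy / (0.85 * f'c * b)
= 2432 * 420 / (0.85 * 40 * 361)
= 83.2198 mm
Mn = As * fy * (d - a/2) / 10^6
= 399.7815 kN-m
phi*Mn = 0.9 * 399.7815 = 359.8 kN-m

359.8


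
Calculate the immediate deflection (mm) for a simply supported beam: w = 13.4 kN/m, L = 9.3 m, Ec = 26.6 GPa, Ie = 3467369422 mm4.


Convert: L = 9.3 m = 9300 mm, Ec = 26.6 GPa = 26600 MPa
delta = 5 * 13.4 * 9300^4 / (384 * 26600 * 3467369422)
= 14.15 mm

14.15


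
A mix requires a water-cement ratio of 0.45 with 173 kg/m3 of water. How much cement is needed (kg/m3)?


Cement = water / (w/c)
= 173 / 0.45
= 384.4 kg/m3

384.4


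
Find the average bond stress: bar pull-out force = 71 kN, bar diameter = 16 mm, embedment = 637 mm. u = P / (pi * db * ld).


u = P / (pi * db * ld)
= 71 * 1000 / (pi * 16 * 637)
= 2.217 MPa

2.217


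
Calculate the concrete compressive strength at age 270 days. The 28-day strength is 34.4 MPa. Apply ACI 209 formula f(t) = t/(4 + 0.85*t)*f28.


f(270) = 270 / (4 + 0.85 * 270) * 34.4
= 270 / 233.5 * 34.4
= 39.78 MPa

39.78


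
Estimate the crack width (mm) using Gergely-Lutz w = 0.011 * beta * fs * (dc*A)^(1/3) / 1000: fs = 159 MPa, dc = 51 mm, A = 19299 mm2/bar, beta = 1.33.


w = 0.011 * beta * fs * (dc * A)^(1/3) / 1000
= 0.011 * 1.33 * 159 * (51 * 19299)^(1/3) / 1000
= 0.231 mm

0.231


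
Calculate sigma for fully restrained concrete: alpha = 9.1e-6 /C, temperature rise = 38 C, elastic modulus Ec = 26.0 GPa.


sigma = alpha * dT * Ec
= 9.1e-6 * 38 * 26.0 * 1000
= 8.991 MPa

8.991


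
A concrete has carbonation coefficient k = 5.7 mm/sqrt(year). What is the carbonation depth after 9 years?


depth = k * sqrt(t)
= 5.7 * sqrt(9)
= 17.1 mm

17.1


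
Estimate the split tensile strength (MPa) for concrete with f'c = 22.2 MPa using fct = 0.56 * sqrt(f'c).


fct = 0.56 * sqrt(22.2)
= 0.56 * 4.712
= 2.639 MPa

2.639


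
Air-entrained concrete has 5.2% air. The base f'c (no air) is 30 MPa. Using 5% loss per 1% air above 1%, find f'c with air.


Strength loss = (5.2 - 1) * 5 = 21.0%
f'c = 30 * (1 - 21.0/100)
= 23.7 MPa

23.7


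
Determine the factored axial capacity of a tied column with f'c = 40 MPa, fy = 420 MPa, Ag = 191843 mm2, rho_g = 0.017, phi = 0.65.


Ast = rho * Ag = 0.017 * 191843 = 3261.331 mm2
phi*Pn = 0.65 * 0.80 * (0.85 * 40 * (191843 - 3261.331) + 420 * 3261.331) / 1000
= 4046.4 kN

4046.4


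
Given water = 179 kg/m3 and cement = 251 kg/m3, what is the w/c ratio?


w/c = water / cement
w/c = 179 / 251 = 0.713

0.713


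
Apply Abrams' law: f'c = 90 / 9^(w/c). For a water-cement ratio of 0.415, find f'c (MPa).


f'c = 90 / 9^0.415
= 90 / 2.489
= 36.16 MPa

36.16


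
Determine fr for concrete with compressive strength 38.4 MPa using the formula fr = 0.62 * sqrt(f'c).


fr = 0.62 * sqrt(38.4)
= 3.842 MPa

3.842


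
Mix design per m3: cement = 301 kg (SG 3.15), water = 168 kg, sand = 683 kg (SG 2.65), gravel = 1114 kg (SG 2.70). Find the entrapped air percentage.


Vol cement = 301 / (3.15 * 1000) = 0.095556 m3
Vol water = 168 / 1000 = 0.168 m3
Vol sand = 683 / (2.65 * 1000) = 0.257736 m3
Vol gravel = 1114 / (2.70 * 1000) = 0.412593 m3
Total solid + water volume = 0.933884 m3
Air = (1 - 0.933884) * 100 = 6.61%

6.61


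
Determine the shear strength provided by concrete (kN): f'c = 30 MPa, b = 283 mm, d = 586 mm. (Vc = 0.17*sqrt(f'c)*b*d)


Vc = 0.17 * sqrt(30) * 283 * 586 / 1000
= 154.42 kN

154.42


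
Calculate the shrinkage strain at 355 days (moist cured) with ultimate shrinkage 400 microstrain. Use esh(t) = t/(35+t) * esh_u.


esh(355) = 355 / (35 + 355) * 400
= 355 / 390 * 400
= 364.1 microstrain

364.1


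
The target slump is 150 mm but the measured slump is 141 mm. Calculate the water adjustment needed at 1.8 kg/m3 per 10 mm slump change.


Difference = 150 - 141 = 9 mm
Water adjustment = 9 * 1.8 / 10 = 1.6 kg/m3

1.6


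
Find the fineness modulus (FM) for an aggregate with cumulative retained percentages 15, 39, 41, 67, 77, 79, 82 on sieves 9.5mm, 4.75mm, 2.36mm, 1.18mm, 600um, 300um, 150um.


FM = sum(cumulative % retained) / 100
= 400 / 100
= 4.0

4.0


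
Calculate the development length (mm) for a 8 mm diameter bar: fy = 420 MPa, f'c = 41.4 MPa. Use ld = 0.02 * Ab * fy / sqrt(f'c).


Ab = pi * 8^2 / 4 = 50.265 mm2
ld = 0.02 * 50.265 * 420 / sqrt(41.4)
= 65.6 mm

65.6


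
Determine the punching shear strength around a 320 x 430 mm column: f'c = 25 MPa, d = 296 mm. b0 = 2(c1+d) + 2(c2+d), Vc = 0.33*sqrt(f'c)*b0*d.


b0 = 2*(320 + 296) + 2*(430 + 296) = 2684 mm
Vc = 0.33 * sqrt(25) * 2684 * 296 / 1000
= 1310.87 kN

1310.87


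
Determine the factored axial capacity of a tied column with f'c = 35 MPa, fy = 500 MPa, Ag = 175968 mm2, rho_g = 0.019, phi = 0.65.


Ast = rho * Ag = 0.019 * 175968 = 3343.392 mm2
phi*Pn = 0.65 * 0.80 * (0.85 * 35 * (175968 - 3343.392) + 500 * 3343.392) / 1000
= 3539.78 kN

3539.78


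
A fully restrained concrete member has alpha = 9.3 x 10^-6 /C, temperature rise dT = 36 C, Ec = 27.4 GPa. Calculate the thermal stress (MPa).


sigma = alpha * dT * Ec
= 9.3e-6 * 36 * 27.4 * 1000
= 9.174 MPa

9.174


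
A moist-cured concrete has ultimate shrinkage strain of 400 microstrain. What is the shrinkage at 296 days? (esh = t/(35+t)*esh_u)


esh(296) = 296 / (35 + 296) * 400
= 296 / 331 * 400
= 357.7 microstrain

357.7


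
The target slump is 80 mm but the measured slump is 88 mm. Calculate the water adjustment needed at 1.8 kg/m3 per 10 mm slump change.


Difference = 80 - 88 = -8 mm
Water adjustment = -8 * 1.8 / 10 = -1.4 kg/m3

-1.4


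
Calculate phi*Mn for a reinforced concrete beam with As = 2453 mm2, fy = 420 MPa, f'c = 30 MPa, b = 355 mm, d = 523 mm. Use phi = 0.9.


a = As * fy / (0.85 * f'c * b)
= 2453 * 420 / (0.85 * 30 * 355)
= 113.8094 mm
Mn = As * fy * (d - a/2) / 10^6
= 480.1993 kN-m
phi*Mn = 0.9 * 480.1993 = 432.18 kN-m

432.18


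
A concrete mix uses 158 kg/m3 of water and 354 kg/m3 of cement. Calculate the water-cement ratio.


w/c = water / cement
w/c = 158 / 354 = 0.446

0.446


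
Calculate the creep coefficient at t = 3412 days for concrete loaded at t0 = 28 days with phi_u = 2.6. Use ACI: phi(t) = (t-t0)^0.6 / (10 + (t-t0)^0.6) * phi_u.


dt = 3412 - 28 = 3384
phi = 3384^0.6 / (10 + 3384^0.6) * 2.6
= 2.416

2.416


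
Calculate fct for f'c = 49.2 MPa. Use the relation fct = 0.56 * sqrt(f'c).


fct = 0.56 * sqrt(49.2)
= 0.56 * 7.014
= 3.928 MPa

3.928


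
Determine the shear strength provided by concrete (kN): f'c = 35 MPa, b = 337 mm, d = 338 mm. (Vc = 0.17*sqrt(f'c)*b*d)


Vc = 0.17 * sqrt(35) * 337 * 338 / 1000
= 114.56 kN

114.56


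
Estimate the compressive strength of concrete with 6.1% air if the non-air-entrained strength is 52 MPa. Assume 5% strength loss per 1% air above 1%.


Strength loss = (6.1 - 1) * 5 = 25.5%
f'c = 52 * (1 - 25.5/100)
= 38.74 MPa

38.74


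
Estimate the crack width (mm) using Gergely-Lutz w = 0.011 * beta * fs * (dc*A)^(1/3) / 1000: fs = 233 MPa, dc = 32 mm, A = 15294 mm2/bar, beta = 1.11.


w = 0.011 * beta * fs * (dc * A)^(1/3) / 1000
= 0.011 * 1.11 * 233 * (32 * 15294)^(1/3) / 1000
= 0.224 mm

0.224


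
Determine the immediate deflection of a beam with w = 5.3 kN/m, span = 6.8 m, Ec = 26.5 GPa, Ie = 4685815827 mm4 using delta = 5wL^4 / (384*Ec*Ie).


Convert: L = 6.8 m = 6800 mm, Ec = 26.5 GPa = 26500 MPa
delta = 5 * 5.3 * 6800^4 / (384 * 26500 * 4685815827)
= 1.19 mm

1.19


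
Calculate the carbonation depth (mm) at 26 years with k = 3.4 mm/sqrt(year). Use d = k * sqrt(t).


depth = k * sqrt(t)
= 3.4 * sqrt(26)
= 17.34 mm

17.34


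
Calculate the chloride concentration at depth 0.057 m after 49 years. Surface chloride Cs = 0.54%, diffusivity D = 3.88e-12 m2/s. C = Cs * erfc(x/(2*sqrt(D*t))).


t_seconds = 49 * 365.25 * 24 * 3600 = 1546322400.0 s
arg = 0.057 / (2 * sqrt(3.88e-12 * 1546322400.0))
= 0.3679
erfc(0.3679) = 0.6028
C = 0.54 * 0.6028 = 0.3255%

0.3255


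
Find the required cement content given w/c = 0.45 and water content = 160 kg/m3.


Cement = water / (w/c)
= 160 / 0.45
= 355.6 kg/m3

355.6


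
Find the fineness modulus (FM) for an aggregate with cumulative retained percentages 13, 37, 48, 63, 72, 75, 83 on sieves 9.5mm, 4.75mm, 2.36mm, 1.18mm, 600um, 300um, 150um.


FM = sum(cumulative % retained) / 100
= 391 / 100
= 3.91

3.91


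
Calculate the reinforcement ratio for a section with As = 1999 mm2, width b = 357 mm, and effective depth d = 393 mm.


rho = As / (b * d)
= 1999 / (357 * 393)
= 0.0142

0.0142


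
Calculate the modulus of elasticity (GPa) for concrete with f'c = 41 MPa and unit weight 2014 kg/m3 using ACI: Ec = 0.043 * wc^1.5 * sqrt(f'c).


Ec = 0.043 * 2014^1.5 * sqrt(41) / 1000
= 24.89 GPa

24.89


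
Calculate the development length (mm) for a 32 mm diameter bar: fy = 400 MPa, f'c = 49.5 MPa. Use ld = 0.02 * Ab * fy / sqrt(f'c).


Ab = pi * 32^2 / 4 = 804.248 mm2
ld = 0.02 * 804.248 * 400 / sqrt(49.5)
= 914.5 mm

914.5


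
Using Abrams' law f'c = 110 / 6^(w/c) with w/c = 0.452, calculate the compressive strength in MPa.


f'c = 110 / 6^0.452
= 110 / 2.248
= 48.94 MPa

48.94


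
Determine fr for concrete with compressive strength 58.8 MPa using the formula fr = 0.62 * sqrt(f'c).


fr = 0.62 * sqrt(58.8)
= 4.754 MPa

4.754


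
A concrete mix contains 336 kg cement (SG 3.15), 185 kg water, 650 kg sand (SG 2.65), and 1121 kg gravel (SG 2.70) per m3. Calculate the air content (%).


Vol cement = 336 / (3.15 * 1000) = 0.106667 m3
Vol water = 185 / 1000 = 0.185 m3
Vol sand = 650 / (2.65 * 1000) = 0.245283 m3
Vol gravel = 1121 / (2.70 * 1000) = 0.415185 m3
Total solid + water volume = 0.952135 m3
Air = (1 - 0.952135) * 100 = 4.79%

4.79


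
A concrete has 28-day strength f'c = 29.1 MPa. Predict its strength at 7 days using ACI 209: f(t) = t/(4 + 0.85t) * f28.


f(7) = 7 / (4 + 0.85 * 7) * 29.1
= 7 / 9.95 * 29.1
= 20.47 MPa

20.47


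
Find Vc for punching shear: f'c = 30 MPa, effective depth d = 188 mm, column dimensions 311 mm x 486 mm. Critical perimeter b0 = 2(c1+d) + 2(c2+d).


b0 = 2*(311 + 188) + 2*(486 + 188) = 2346 mm
Vc = 0.33 * sqrt(30) * 2346 * 188 / 1000
= 797.19 kN

797.19


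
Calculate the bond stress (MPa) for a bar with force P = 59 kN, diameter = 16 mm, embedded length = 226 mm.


u = P / (pi * db * ld)
= 59 * 1000 / (pi * 16 * 226)
= 5.194 MPa

5.194


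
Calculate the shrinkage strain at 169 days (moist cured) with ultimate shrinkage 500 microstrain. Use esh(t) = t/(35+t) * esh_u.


esh(169) = 169 / (35 + 169) * 500
= 169 / 204 * 500
= 414.2 microstrain

414.2


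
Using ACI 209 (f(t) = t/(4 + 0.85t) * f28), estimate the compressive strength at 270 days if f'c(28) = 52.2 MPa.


f(270) = 270 / (4 + 0.85 * 270) * 52.2
= 270 / 233.5 * 52.2
= 60.36 MPa

60.36


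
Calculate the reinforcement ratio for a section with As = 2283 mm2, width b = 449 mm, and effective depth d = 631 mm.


rho = As / (b * d)
= 2283 / (449 * 631)
= 0.0081

0.0081


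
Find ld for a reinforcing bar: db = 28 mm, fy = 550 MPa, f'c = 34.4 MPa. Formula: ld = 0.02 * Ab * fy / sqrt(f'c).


Ab = pi * 28^2 / 4 = 615.752 mm2
ld = 0.02 * 615.752 * 550 / sqrt(34.4)
= 1154.8 mm

1154.8


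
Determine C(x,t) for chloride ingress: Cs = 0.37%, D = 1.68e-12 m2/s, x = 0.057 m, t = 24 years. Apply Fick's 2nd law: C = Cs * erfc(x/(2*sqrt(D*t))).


t_seconds = 24 * 365.25 * 24 * 3600 = 757382400.0 s
arg = 0.057 / (2 * sqrt(1.68e-12 * 757382400.0))
= 0.799
erfc(0.799) = 0.2585
C = 0.37 * 0.2585 = 0.0956%

0.0956


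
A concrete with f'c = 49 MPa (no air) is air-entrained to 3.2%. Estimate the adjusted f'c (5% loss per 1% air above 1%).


Strength loss = (3.2 - 1) * 5 = 11.0%
f'c = 49 * (1 - 11.0/100)
= 43.61 MPa

43.61


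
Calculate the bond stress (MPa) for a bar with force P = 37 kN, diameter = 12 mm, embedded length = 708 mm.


u = P / (pi * db * ld)
= 37 * 1000 / (pi * 12 * 708)
= 1.386 MPa

1.386


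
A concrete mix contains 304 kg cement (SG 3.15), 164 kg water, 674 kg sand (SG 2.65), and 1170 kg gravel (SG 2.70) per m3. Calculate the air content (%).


Vol cement = 304 / (3.15 * 1000) = 0.096508 m3
Vol water = 164 / 1000 = 0.164 m3
Vol sand = 674 / (2.65 * 1000) = 0.25434 m3
Vol gravel = 1170 / (2.70 * 1000) = 0.433333 m3
Total solid + water volume = 0.948181 m3
Air = (1 - 0.948181) * 100 = 5.18%

5.18


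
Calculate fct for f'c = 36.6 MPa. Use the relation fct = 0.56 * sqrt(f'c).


fct = 0.56 * sqrt(36.6)
= 0.56 * 6.05
= 3.388 MPa

3.388


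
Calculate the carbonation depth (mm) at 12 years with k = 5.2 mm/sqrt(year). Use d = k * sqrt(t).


depth = k * sqrt(t)
= 5.2 * sqrt(12)
= 18.01 mm

18.01


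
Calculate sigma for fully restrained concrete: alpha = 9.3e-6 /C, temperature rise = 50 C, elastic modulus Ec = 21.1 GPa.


sigma = alpha * dT * Ec
= 9.3e-6 * 50 * 21.1 * 1000
= 9.812 MPa

9.812


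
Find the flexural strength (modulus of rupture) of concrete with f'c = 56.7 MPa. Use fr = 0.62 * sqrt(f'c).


fr = 0.62 * sqrt(56.7)
= 4.669 MPa

4.669


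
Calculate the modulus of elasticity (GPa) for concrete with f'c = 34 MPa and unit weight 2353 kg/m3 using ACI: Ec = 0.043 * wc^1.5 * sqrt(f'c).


Ec = 0.043 * 2353^1.5 * sqrt(34) / 1000
= 28.62 GPa

28.62


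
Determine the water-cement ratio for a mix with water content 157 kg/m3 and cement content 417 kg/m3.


w/c = water / cement
w/c = 157 / 417 = 0.376

0.376


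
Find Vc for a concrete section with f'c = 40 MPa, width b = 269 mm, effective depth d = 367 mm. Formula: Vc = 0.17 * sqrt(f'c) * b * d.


Vc = 0.17 * sqrt(40) * 269 * 367 / 1000
= 106.14 kN

106.14


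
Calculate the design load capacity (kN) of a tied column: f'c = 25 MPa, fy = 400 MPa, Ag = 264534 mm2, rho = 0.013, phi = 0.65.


Ast = rho * Ag = 0.013 * 264534 = 3438.942 mm2
phi*Pn = 0.65 * 0.80 * (0.85 * 25 * (264534 - 3438.942) + 400 * 3438.942) / 1000
= 3600.4 kN

3600.4


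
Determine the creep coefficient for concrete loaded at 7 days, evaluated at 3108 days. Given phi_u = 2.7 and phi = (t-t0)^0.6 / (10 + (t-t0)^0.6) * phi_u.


dt = 3108 - 7 = 3101
phi = 3101^0.6 / (10 + 3101^0.6) * 2.7
= 2.499

2.499


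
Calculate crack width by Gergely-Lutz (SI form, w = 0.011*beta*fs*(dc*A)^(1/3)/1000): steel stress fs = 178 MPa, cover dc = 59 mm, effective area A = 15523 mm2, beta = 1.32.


w = 0.011 * beta * fs * (dc * A)^(1/3) / 1000
= 0.011 * 1.32 * 178 * (59 * 15523)^(1/3) / 1000
= 0.251 mm

0.251


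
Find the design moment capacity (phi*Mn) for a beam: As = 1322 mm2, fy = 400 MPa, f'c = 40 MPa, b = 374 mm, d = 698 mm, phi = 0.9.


a = As * fy / (0.85 * f'c * b)
= 1322 * 400 / (0.85 * 40 * 374)
= 41.5854 mm
Mn = As * fy * (d - a/2) / 10^6
= 358.1072 kN-m
phi*Mn = 0.9 * 358.1072 = 322.3 kN-m

322.3


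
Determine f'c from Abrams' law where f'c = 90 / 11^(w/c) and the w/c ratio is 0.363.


f'c = 90 / 11^0.363
= 90 / 2.388
= 37.69 MPa

37.69


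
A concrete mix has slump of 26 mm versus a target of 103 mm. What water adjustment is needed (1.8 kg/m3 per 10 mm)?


Difference = 103 - 26 = 77 mm
Water adjustment = 77 * 1.8 / 10 = 13.9 kg/m3

13.9


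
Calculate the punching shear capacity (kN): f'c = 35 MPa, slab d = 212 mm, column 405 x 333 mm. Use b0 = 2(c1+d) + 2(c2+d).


b0 = 2*(405 + 212) + 2*(333 + 212) = 2324 mm
Vc = 0.33 * sqrt(35) * 2324 * 212 / 1000
= 961.88 kN

961.88


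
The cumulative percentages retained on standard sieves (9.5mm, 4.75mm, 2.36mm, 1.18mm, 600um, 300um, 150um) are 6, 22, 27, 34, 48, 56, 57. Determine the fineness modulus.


FM = sum(cumulative % retained) / 100
= 250 / 100
= 2.5

2.5


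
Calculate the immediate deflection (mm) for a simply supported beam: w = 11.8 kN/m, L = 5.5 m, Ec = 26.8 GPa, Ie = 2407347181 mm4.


Convert: L = 5.5 m = 5500 mm, Ec = 26.8 GPa = 26800 MPa
delta = 5 * 11.8 * 5500^4 / (384 * 26800 * 2407347181)
= 2.18 mm

2.18


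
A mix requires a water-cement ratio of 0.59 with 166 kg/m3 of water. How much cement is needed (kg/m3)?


Cement = water / (w/c)
= 166 / 0.59
= 281.4 kg/m3

281.4


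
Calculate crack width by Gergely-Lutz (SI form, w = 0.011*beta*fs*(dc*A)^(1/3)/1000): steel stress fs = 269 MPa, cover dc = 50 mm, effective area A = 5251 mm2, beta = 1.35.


w = 0.011 * beta * fs * (dc * A)^(1/3) / 1000
= 0.011 * 1.35 * 269 * (50 * 5251)^(1/3) / 1000
= 0.256 mm

0.256


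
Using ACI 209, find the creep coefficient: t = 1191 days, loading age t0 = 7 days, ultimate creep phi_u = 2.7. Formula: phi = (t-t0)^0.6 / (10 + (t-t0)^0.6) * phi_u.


dt = 1191 - 7 = 1184
phi = 1184^0.6 / (10 + 1184^0.6) * 2.7
= 2.362

2.362


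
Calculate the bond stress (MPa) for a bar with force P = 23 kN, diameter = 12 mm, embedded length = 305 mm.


u = P / (pi * db * ld)
= 23 * 1000 / (pi * 12 * 305)
= 2.0 MPa

2.0


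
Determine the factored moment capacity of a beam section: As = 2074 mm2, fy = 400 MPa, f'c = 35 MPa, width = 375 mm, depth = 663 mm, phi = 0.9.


a = As * fy / (0.85 * f'c * b)
= 2074 * 400 / (0.85 * 35 * 375)
= 74.3619 mm
Mn = As * fy * (d - a/2) / 10^6
= 519.1795 kN-m
phi*Mn = 0.9 * 519.1795 = 467.26 kN-m

467.26


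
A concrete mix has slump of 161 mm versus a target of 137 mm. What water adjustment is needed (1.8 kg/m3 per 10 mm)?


Difference = 137 - 161 = -24 mm
Water adjustment = -24 * 1.8 / 10 = -4.3 kg/m3

-4.3


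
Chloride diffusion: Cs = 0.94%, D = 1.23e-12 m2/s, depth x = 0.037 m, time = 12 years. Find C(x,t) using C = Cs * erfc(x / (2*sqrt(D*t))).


t_seconds = 12 * 365.25 * 24 * 3600 = 378691200.0 s
arg = 0.037 / (2 * sqrt(1.23e-12 * 378691200.0))
= 0.8572
erfc(0.8572) = 0.2254
C = 0.94 * 0.2254 = 0.2119%

0.2119


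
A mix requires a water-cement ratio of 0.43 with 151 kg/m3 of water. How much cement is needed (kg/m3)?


Cement = water / (w/c)
= 151 / 0.43
= 351.2 kg/m3

351.2


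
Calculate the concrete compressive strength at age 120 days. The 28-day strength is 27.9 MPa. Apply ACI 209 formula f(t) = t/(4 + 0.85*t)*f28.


f(120) = 120 / (4 + 0.85 * 120) * 27.9
= 120 / 106.0 * 27.9
= 31.58 MPa

31.58


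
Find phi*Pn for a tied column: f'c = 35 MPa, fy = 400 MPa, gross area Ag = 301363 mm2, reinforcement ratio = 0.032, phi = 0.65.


Ast = rho * Ag = 0.032 * 301363 = 9643.616 mm2
phi*Pn = 0.65 * 0.80 * (0.85 * 35 * (301363 - 9643.616) + 400 * 9643.616) / 1000
= 6518.77 kN

6518.77


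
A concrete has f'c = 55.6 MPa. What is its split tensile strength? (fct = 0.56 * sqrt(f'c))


fct = 0.56 * sqrt(55.6)
= 0.56 * 7.457
= 4.176 MPa

4.176


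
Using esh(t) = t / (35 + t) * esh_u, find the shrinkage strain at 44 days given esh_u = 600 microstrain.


esh(44) = 44 / (35 + 44) * 600
= 44 / 79 * 600
= 334.2 microstrain

334.2


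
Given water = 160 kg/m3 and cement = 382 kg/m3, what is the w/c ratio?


w/c = water / cement
w/c = 160 / 382 = 0.419

0.419


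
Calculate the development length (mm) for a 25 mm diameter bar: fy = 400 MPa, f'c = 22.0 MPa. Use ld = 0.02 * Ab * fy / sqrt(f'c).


Ab = pi * 25^2 / 4 = 490.874 mm2
ld = 0.02 * 490.874 * 400 / sqrt(22.0)
= 837.2 mm

837.2


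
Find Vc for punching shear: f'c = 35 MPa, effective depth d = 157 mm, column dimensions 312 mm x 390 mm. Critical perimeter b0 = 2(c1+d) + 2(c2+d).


b0 = 2*(312 + 157) + 2*(390 + 157) = 2032 mm
Vc = 0.33 * sqrt(35) * 2032 * 157 / 1000
= 622.83 kN

622.83


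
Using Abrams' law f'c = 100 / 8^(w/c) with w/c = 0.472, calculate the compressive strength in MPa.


f'c = 100 / 8^0.472
= 100 / 2.668
= 37.47 MPa

37.47


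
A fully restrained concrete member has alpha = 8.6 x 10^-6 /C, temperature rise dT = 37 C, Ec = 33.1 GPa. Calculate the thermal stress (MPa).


sigma = alpha * dT * Ec
= 8.6e-6 * 37 * 33.1 * 1000
= 10.532 MPa

10.532


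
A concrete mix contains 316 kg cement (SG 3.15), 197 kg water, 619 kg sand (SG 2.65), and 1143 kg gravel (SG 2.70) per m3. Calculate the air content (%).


Vol cement = 316 / (3.15 * 1000) = 0.100317 m3
Vol water = 197 / 1000 = 0.197 m3
Vol sand = 619 / (2.65 * 1000) = 0.233585 m3
Vol gravel = 1143 / (2.70 * 1000) = 0.423333 m3
Total solid + water volume = 0.954236 m3
Air = (1 - 0.954236) * 100 = 4.58%

4.58


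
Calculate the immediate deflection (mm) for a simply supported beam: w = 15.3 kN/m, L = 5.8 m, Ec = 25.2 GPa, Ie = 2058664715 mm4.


Convert: L = 5.8 m = 5800 mm, Ec = 25.2 GPa = 25200 MPa
delta = 5 * 15.3 * 5800^4 / (384 * 25200 * 2058664715)
= 4.35 mm

4.35


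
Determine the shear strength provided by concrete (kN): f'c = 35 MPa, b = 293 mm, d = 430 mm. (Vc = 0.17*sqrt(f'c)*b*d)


Vc = 0.17 * sqrt(35) * 293 * 430 / 1000
= 126.71 kN

126.71


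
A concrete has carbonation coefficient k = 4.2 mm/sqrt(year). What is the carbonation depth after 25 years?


depth = k * sqrt(t)
= 4.2 * sqrt(25)
= 21.0 mm

21.0


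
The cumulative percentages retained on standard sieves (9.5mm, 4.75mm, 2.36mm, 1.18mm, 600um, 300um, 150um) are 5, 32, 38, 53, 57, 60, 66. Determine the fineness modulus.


FM = sum(cumulative % retained) / 100
= 311 / 100
= 3.11

3.11


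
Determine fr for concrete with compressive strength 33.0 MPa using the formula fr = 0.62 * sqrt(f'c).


fr = 0.62 * sqrt(33.0)
= 3.562 MPa

3.562


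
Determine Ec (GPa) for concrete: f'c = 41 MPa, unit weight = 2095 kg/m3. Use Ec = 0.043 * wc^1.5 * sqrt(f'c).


Ec = 0.043 * 2095^1.5 * sqrt(41) / 1000
= 26.4 GPa

26.4


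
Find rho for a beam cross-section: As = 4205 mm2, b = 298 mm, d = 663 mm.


rho = As / (b * d)
= 4205 / (298 * 663)
= 0.0213

0.0213


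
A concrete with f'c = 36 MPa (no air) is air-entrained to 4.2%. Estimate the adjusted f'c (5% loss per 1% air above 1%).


Strength loss = (4.2 - 1) * 5 = 16.0%
f'c = 36 * (1 - 16.0/100)
= 30.24 MPa

30.24


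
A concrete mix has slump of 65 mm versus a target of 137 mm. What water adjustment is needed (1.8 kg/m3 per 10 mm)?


Difference = 137 - 65 = 72 mm
Water adjustment = 72 * 1.8 / 10 = 13.0 kg/m3

13.0


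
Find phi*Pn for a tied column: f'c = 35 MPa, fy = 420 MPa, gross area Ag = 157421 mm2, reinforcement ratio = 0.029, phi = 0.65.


Ast = rho * Ag = 0.029 * 157421 = 4565.209 mm2
phi*Pn = 0.65 * 0.80 * (0.85 * 35 * (157421 - 4565.209) + 420 * 4565.209) / 1000
= 3361.72 kN

3361.72


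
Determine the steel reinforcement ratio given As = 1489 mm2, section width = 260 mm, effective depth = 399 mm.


rho = As / (b * d)
= 1489 / (260 * 399)
= 0.0144

0.0144


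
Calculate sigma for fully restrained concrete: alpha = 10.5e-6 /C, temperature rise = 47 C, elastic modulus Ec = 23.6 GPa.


sigma = alpha * dT * Ec
= 10.5e-6 * 47 * 23.6 * 1000
= 11.647 MPa

11.647


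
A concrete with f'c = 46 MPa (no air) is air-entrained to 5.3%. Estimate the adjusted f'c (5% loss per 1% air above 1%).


Strength loss = (5.3 - 1) * 5 = 21.5%
f'c = 46 * (1 - 21.5/100)
= 36.11 MPa

36.11


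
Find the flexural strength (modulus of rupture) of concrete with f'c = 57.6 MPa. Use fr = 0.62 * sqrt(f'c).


fr = 0.62 * sqrt(57.6)
= 4.705 MPa

4.705


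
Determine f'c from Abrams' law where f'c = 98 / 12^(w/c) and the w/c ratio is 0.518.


f'c = 98 / 12^0.518
= 98 / 3.623
= 27.05 MPa

27.05


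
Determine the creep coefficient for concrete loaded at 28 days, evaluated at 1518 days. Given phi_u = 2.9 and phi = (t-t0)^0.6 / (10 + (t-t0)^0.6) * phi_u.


dt = 1518 - 28 = 1490
phi = 1490^0.6 / (10 + 1490^0.6) * 2.9
= 2.578

2.578


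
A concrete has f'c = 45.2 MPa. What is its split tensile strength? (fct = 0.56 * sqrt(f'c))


fct = 0.56 * sqrt(45.2)
= 0.56 * 6.723
= 3.765 MPa

3.765


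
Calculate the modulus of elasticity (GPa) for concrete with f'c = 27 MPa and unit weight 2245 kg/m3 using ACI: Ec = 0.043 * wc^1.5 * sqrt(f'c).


Ec = 0.043 * 2245^1.5 * sqrt(27) / 1000
= 23.77 GPa

23.77


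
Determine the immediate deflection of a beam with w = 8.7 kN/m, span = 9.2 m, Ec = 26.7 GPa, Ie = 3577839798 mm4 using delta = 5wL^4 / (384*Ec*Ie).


Convert: L = 9.2 m = 9200 mm, Ec = 26.7 GPa = 26700 MPa
delta = 5 * 8.7 * 9200^4 / (384 * 26700 * 3577839798)
= 8.5 mm

8.5


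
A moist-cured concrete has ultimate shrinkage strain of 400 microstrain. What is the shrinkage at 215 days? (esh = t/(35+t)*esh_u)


esh(215) = 215 / (35 + 215) * 400
= 215 / 250 * 400
= 344.0 microstrain

344.0


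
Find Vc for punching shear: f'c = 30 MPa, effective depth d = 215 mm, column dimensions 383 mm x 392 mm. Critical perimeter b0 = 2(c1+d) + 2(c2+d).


b0 = 2*(383 + 215) + 2*(392 + 215) = 2410 mm
Vc = 0.33 * sqrt(30) * 2410 * 215 / 1000
= 936.55 kN

936.55


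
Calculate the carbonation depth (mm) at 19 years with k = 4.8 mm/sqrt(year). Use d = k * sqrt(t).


depth = k * sqrt(t)
= 4.8 * sqrt(19)
= 20.92 mm

20.92


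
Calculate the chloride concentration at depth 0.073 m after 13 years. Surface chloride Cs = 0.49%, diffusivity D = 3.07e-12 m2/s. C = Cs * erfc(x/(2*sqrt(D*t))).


t_seconds = 13 * 365.25 * 24 * 3600 = 410248800.0 s
arg = 0.073 / (2 * sqrt(3.07e-12 * 410248800.0))
= 1.0285
erfc(1.0285) = 0.1458
C = 0.49 * 0.1458 = 0.0714%

0.0714


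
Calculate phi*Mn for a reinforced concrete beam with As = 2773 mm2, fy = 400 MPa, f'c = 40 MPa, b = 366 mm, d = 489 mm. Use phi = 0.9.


a = As * fy / (0.85 * f'c * b)
= 2773 * 400 / (0.85 * 40 * 366)
= 89.1353 mm
Mn = As * fy * (d - a/2) / 10^6
= 492.9643 kN-m
phi*Mn = 0.9 * 492.9643 = 443.67 kN-m

443.67


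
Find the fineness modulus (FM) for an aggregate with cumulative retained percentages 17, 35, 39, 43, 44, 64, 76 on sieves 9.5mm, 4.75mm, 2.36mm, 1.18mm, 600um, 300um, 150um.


FM = sum(cumulative % retained) / 100
= 318 / 100
= 3.18

3.18


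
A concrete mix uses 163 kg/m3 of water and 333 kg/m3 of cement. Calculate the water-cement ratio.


w/c = water / cement
w/c = 163 / 333 = 0.489

0.489


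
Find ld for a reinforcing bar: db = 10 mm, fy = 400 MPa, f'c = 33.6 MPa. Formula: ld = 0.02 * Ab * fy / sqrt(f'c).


Ab = pi * 10^2 / 4 = 78.54 mm2
ld = 0.02 * 78.54 * 400 / sqrt(33.6)
= 108.4 mm

108.4


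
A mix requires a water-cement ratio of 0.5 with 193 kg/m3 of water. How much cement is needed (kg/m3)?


Cement = water / (w/c)
= 193 / 0.5
= 386.0 kg/m3

386.0


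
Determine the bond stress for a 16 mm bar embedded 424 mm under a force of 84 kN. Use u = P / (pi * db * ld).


u = P / (pi * db * ld)
= 84 * 1000 / (pi * 16 * 424)
= 3.941 MPa

3.941


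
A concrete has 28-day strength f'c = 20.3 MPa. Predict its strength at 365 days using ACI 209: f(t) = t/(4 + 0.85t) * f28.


f(365) = 365 / (4 + 0.85 * 365) * 20.3
= 365 / 314.25 * 20.3
= 23.58 MPa

23.58


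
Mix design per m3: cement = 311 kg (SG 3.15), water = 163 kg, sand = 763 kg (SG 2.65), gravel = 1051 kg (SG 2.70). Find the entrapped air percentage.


Vol cement = 311 / (3.15 * 1000) = 0.09873 m3
Vol water = 163 / 1000 = 0.163 m3
Vol sand = 763 / (2.65 * 1000) = 0.287925 m3
Vol gravel = 1051 / (2.70 * 1000) = 0.389259 m3
Total solid + water volume = 0.938914 m3
Air = (1 - 0.938914) * 100 = 6.11%

6.11


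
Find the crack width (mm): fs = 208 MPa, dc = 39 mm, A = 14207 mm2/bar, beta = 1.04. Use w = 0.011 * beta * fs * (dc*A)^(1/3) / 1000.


w = 0.011 * beta * fs * (dc * A)^(1/3) / 1000
= 0.011 * 1.04 * 208 * (39 * 14207)^(1/3) / 1000
= 0.195 mm

0.195


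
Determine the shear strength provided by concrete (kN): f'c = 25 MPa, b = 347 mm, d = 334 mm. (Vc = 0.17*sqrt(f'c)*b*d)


Vc = 0.17 * sqrt(25) * 347 * 334 / 1000
= 98.51 kN

98.51


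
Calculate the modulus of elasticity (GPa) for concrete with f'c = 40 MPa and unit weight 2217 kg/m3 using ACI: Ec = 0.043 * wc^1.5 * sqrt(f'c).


Ec = 0.043 * 2217^1.5 * sqrt(40) / 1000
= 28.39 GPa

28.39


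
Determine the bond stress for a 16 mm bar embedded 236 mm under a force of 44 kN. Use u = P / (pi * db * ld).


u = P / (pi * db * ld)
= 44 * 1000 / (pi * 16 * 236)
= 3.709 MPa

3.709


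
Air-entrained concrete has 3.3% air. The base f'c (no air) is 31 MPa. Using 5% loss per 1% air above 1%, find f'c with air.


Strength loss = (3.3 - 1) * 5 = 11.5%
f'c = 31 * (1 - 11.5/100)
= 27.43 MPa

27.43


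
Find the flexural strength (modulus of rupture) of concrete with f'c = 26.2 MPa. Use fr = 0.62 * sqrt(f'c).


fr = 0.62 * sqrt(26.2)
= 3.174 MPa

3.174


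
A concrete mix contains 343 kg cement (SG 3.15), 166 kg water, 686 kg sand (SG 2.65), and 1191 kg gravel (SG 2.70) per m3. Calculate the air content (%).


Vol cement = 343 / (3.15 * 1000) = 0.108889 m3
Vol water = 166 / 1000 = 0.166 m3
Vol sand = 686 / (2.65 * 1000) = 0.258868 m3
Vol gravel = 1191 / (2.70 * 1000) = 0.441111 m3
Total solid + water volume = 0.974868 m3
Air = (1 - 0.974868) * 100 = 2.51%

2.51


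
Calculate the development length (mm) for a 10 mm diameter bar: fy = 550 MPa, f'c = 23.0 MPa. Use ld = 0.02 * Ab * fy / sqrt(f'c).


Ab = pi * 10^2 / 4 = 78.54 mm2
ld = 0.02 * 78.54 * 550 / sqrt(23.0)
= 180.1 mm

180.1


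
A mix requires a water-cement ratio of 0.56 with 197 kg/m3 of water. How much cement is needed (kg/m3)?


Cement = water / (w/c)
= 197 / 0.56
= 351.8 kg/m3

351.8


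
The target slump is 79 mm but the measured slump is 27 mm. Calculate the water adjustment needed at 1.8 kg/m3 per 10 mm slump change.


Difference = 79 - 27 = 52 mm
Water adjustment = 52 * 1.8 / 10 = 9.4 kg/m3

9.4


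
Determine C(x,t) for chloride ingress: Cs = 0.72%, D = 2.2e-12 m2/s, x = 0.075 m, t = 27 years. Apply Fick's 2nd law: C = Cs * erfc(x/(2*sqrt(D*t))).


t_seconds = 27 * 365.25 * 24 * 3600 = 852055200.0 s
arg = 0.075 / (2 * sqrt(2.2e-12 * 852055200.0))
= 0.8661
erfc(0.8661) = 0.2206
C = 0.72 * 0.2206 = 0.1588%

0.1588


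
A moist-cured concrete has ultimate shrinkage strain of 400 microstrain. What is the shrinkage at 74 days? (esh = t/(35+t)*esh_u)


esh(74) = 74 / (35 + 74) * 400
= 74 / 109 * 400
= 271.6 microstrain

271.6


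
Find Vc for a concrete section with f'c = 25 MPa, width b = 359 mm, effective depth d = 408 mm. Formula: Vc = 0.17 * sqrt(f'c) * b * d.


Vc = 0.17 * sqrt(25) * 359 * 408 / 1000
= 124.5 kN

124.5


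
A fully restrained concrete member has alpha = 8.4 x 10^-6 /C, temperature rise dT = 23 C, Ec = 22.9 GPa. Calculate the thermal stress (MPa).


sigma = alpha * dT * Ec
= 8.4e-6 * 23 * 22.9 * 1000
= 4.424 MPa

4.424


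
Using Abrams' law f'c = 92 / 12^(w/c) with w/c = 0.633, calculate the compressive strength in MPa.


f'c = 92 / 12^0.633
= 92 / 4.821
= 19.08 MPa

19.08


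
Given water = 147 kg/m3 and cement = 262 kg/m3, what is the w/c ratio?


w/c = water / cement
w/c = 147 / 262 = 0.561

0.561


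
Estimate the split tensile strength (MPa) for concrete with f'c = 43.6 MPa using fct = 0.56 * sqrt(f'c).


fct = 0.56 * sqrt(43.6)
= 0.56 * 6.603
= 3.698 MPa

3.698


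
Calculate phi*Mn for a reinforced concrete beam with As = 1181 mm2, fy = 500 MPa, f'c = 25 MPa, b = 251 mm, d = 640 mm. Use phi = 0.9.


a = As * fy / (0.85 * f'c * b)
= 1181 * 500 / (0.85 * 25 * 251)
= 110.7101 mm
Mn = As * fy * (d - a/2) / 10^6
= 345.2328 kN-m
phi*Mn = 0.9 * 345.2328 = 310.71 kN-m

310.71


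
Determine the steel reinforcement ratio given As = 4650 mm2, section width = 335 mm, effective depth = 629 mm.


rho = As / (b * d)
= 4650 / (335 * 629)
= 0.0221

0.0221
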